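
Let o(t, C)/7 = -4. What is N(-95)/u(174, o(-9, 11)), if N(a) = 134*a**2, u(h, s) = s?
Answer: -604675/14 ≈ -43191.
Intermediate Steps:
o(t, C) = -28 (o(t, C) = 7*(-4) = -28)
N(-95)/u(174, o(-9, 11)) = (134*(-95)**2)/(-28) = (134*9025)*(-1/28) = 1209350*(-1/28) = -604675/14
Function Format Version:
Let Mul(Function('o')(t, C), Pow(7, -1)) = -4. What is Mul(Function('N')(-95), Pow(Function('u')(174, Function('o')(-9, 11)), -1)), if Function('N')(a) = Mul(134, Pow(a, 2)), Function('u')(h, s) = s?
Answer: Rational(-604675, 14) ≈ -43191.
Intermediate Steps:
Function('o')(t, C) = -28 (Function('o')(t, C) = Mul(7, -4) = -28)
Mul(Function('N')(-95), Pow(Function('u')(174, Function('o')(-9, 11)), -1)) = Mul(Mul(134, Pow(-95, 2)), Pow(-28, -1)) = Mul(Mul(134, 9025), Rational(-1, 28)) = Mul(1209350, Rational(-1, 28)) = Rational(-604675, 14)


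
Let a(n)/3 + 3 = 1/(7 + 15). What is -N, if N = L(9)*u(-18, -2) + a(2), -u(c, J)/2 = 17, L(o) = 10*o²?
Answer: 606075/22 ≈ 27549.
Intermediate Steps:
u(c, J) = -34 (u(c, J) = -2*17 = -34)
a(n) = -195/22 (a(n) = -9 + 3/(7 + 15) = -9 + 3/22 = -195/22)
N = -606075/22 (N = (10*9²)*(-34) - 195/22 = (10*81)*(-34) - 195/22 = 810*(-34) - 195/22 = -27540 - 195/22 = -606075/22 ≈ -27549.)
-N = -1*(-606075/22) = 606075/22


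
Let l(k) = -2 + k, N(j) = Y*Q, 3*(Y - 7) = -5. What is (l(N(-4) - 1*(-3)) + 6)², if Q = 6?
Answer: 1521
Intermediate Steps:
Y = 16/3 (Y = 7 + (⅓)*(-5) = 7 - 5/3 = 16/3 ≈ 5.3333)
N(j) = 32 (N(j) = (16/3)*6 = 32)
(l(N(-4) - 1*(-3)) + 6)² = ((-2 + (32 - 1*(-3))) + 6)² = ((-2 + (32 + 3)) + 6)² = ((-2 + 35) + 6)² = (33 + 6)² = 39² = 1521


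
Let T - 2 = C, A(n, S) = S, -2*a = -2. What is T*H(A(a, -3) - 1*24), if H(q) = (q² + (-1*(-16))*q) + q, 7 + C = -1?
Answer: -1620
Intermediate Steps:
a = 1 (a = -½*(-2) = 1)
C = -8 (C = -7 - 1 = -8)
T = -6 (T = 2 - 8 = -6)
H(q) = q² + 17*q (H(q) = (q² + 16*q) + q = q² + 17*q)
T*H(A(a, -3) - 1*24) = -6*(-3 - 1*24)*(17 + (-3 - 1*24)) = -6*(-3 - 24)*(17 + (-3 - 24)) = -(-162)*(17 - 27) = -(-162)*(-10) = -6*270 = -1620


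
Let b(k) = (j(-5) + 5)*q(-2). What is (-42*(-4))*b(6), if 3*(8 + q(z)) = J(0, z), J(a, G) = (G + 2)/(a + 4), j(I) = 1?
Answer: -8064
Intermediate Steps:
J(a, G) = (2 + G)/(4 + a)
q(z) = -47/6 + z/12 (q(z) = -8 + ((2 + z)/(4 + 0))/3 = -8 + ((2 + z)/4)/3 = -8 + (½ + z/4)/3 = -8 + (⅙ + z/12) = -47/6 + z/12)
b(k) = -48 (b(k) = (1 + 5)*(-47/6 + (1/12)*(-2)) = 6*(-47/6 - ⅙) = 6*(-8) = -48)
(-42*(-4))*b(6) = -42*(-4)*(-48) = 168*(-48) = -8064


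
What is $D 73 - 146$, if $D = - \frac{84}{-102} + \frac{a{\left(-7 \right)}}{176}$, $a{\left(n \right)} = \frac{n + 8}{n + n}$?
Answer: $- \frac{3598681}{41888} \approx -85.912$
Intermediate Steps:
$a{\left(n \right)} = \frac{8 + n}{2 n}$
$D = \frac{34479}{41888}$ ($D = - \frac{84}{-102} + \frac{\frac{1}{2} \frac{1}{-7} \left(8 - 7\right)}{176} = \left(-84\right) \left(- \frac{1}{102}\right) + \frac{1}{2} \left(- \frac{1}{7}\right) 1 \cdot \frac{1}{176} = \frac{14}{17} - \frac{1}{2464} = \frac{34479}{41888} \approx 0.82312$)
$D 73 - 146 = \frac{34479}{41888} \cdot 73 - 146 = \frac{2516967}{41888} - 146 = - \frac{3598681}{41888}$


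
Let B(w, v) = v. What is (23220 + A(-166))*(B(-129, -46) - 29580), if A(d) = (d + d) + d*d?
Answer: -1494453944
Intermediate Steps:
A(d) = d² + 2*d (A(d) = 2*d + d² = d² + 2*d)
(23220 + A(-166))*(B(-129, -46) - 29580) = (23220 - 166*(2 - 166))*(-46 - 29580) = (23220 - 166*(-164))*(-29626) = (23220 + 27224)*(-29626) = 50444*(-29626) = -1494453944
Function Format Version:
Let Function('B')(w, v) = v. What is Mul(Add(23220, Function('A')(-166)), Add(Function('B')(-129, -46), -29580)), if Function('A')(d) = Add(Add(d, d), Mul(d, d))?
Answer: -1494453944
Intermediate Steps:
Function('A')(d) = Add(Pow(d, 2), Mul(2, d)) (Function('A')(d) = Add(Mul(2, d), Pow(d, 2)) = Add(Pow(d, 2), Mul(2, d)))
Mul(Add(23220, Function('A')(-166)), Add(Function('B')(-129, -46), -29580)) = Mul(Add(23220, Mul(-166, Add(2, -166))), Add(-46, -29580)) = Mul(Add(23220, Mul(-166, -164)), -29626) = Mul(Add(23220, 27224), -29626) = Mul(50444, -29626) = -1494453944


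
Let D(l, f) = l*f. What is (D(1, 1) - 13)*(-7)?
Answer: 84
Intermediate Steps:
D(l, f) = f*l
(D(1, 1) - 13)*(-7) = (1*1 - 13)*(-7) = (1 - 13)*(-7) = -12*(-7) = 84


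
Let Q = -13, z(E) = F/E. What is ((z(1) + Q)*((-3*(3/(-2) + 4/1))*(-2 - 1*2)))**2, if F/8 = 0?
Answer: 152100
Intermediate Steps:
F = 0 (F = 8*0 = 0)
z(E) = 0 (z(E) = 0/E = 0)
((z(1) + Q)*((-3*(3/(-2) + 4/1))*(-2 - 1*2)))**2 = ((0 - 13)*((-3*(3/(-2) + 4/1))*(-2 - 1*2)))**2 = (-13*(-3*(3*(-1/2) + 4*1))*(-2 - 2))**2 = (-13*(-3*(-3/2 + 4))*(-4))**2 = (-13*(-3*5/2)*(-4))**2 = (-(-195)*(-4)/2)**2 = (-13*30)**2 = (-390)**2 = 152100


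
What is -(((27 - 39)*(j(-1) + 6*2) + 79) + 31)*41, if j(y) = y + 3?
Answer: 2378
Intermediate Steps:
j(y) = 3 + y
-(((27 - 39)*(j(-1) + 6*2) + 79) + 31)*41 = -(((27 - 39)*((3 - 1) + 6*2) + 79) + 31)*41 = -((-12*(2 + 12) + 79) + 31)*41 = -((-12*14 + 79) + 31)*41 = -((-168 + 79) + 31)*41 = -(-89 + 31)*41 = -(-58)*41 = -1*(-2378) = 2378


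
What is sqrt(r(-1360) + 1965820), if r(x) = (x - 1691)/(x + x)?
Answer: sqrt(908995686670)/680 ≈ 1402.1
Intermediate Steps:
r(x) = (-1691 + x)/(2*x) (r(x) = (-1691 + x)/((2*x)) = (-1691 + x)*(1/(2*x)) = (-1691 + x)/(2*x))
sqrt(r(-1360) + 1965820) = sqrt((1/2)*(-1691 - 1360)/(-1360) + 1965820) = sqrt((1/2)*(-1/1360)*(-3051) + 1965820) = sqrt(3051/2720 + 1965820) = sqrt(5347033451/2720) = sqrt(908995686670)/680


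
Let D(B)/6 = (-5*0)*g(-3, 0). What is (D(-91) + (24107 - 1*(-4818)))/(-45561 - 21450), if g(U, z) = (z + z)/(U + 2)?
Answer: -28925/67011 ≈ -0.43165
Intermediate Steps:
g(U, z) = 2*z/(2 + U) (g(U, z) = (2*z)/(2 + U) = 2*z/(2 + U))
D(B) = 0 (D(B) = 6*((-5*0)*(2*0/(2 - 3))) = 6*(0*(2*0/(-1))) = 6*(0*(2*0*(-1))) = 6*(0*0) = 6*0 = 0)
(D(-91) + (24107 - 1*(-4818)))/(-45561 - 21450) = (0 + (24107 - 1*(-4818)))/(-45561 - 21450) = (0 + (24107 + 4818))/(-67011) = (0 + 28925)*(-1/67011) = 28925*(-1/67011) = -28925/67011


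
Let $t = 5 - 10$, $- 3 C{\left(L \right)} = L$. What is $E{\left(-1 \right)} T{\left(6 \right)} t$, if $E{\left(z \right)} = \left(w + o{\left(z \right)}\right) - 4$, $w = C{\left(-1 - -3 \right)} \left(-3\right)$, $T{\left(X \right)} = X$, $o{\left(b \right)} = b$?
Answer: $90$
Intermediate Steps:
$C{\left(L \right)} = - \frac{L}{3}$
$t = -5$
$w = 2$ ($w = - \frac{-1 - -3}{3} \left(-3\right) = - \frac{-1 + 3}{3} \left(-3\right) = \left(- \frac{1}{3}\right) 2 \left(-3\right) = \left(- \frac{2}{3}\right) \left(-3\right) = 2$)
$E{\left(z \right)} = -2 + z$ ($E{\left(z \right)} = \left(2 + z\right) - 4 = -2 + z$)
$E{\left(-1 \right)} T{\left(6 \right)} t = \left(-2 - 1\right) 6 \left(-5\right) = \left(-3\right) \left(-30\right) = 90$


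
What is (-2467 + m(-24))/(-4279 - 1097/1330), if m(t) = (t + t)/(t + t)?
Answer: 364420/632463 ≈ 0.57619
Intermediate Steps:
m(t) = 1 (m(t) = (2*t)/((2*t)) = (2*t)*(1/(2*t)) = 1)
(-2467 + m(-24))/(-4279 - 1097/1330) = (-2467 + 1)/(-4279 - 1097/1330) = -2466/(-4279 - 1097*1/1330) = -2466/(-4279 - 1097/1330) = -2466/(-5692167/1330) = -2466*(-1330/5692167) = 364420/632463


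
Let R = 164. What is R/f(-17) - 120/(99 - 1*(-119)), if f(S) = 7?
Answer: 17456/763 ≈ 22.878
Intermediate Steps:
R/f(-17) - 120/(99 - 1*(-119)) = 164/7 - 120/(99 - 1*(-119)) = 164*(1/7) - 120/(99 + 119) = 164/7 - 120/218 = 164/7 - 120*1/218 = 164/7 - 60/109 = 17456/763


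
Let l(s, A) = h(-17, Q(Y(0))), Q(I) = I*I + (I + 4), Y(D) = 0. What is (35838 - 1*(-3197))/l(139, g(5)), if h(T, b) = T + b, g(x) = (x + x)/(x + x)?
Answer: -39035/13 ≈ -3002.7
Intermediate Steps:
Q(I) = 4 + I + I**2 (Q(I) = I**2 + (4 + I) = 4 + I + I**2)
g(x) = 1 (g(x) = (2*x)/((2*x)) = (2*x)*(1/(2*x)) = 1)
l(s, A) = -13 (l(s, A) = -17 + (4 + 0 + 0**2) = -17 + (4 + 0 + 0) = -17 + 4 = -13)
(35838 - 1*(-3197))/l(139, g(5)) = (35838 - 1*(-3197))/(-13) = (35838 + 3197)*(-1/13) = 39035*(-1/13) = -39035/13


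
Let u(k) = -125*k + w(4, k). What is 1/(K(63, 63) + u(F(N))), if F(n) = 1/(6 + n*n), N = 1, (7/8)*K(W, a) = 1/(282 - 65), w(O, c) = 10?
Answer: -1519/11927 ≈ -0.12736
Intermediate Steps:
K(W, a) = 8/1519 (K(W, a) = 8/(7*(282 - 65)) = (8/7)/217 = (8/7)*(1/217) = 8/1519)
F(n) = 1/(6 + n**2)
u(k) = 10 - 125*k (u(k) = -125*k + 10 = 10 - 125*k)
1/(K(63, 63) + u(F(N))) = 1/(8/1519 + (10 - 125/(6 + 1**2))) = 1/(8/1519 + (10 - 125/(6 + 1))) = 1/(8/1519 + (10 - 125/7)) = 1/(8/1519 - 55/7) = 1/(-11927/1519) = -1519/11927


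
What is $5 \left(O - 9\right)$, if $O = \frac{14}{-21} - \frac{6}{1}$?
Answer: $- \frac{235}{3} \approx -78.333$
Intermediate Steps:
$O = - \frac{20}{3}$ ($O = 14 \left(- \frac{1}{21}\right) - 6 = - \frac{2}{3} - 6 = - \frac{20}{3} \approx -6.6667$)
$5 \left(O - 9\right) = 5 \left(- \frac{20}{3} - 9\right) = 5 \left(- \frac{47}{3}\right) = - \frac{235}{3}$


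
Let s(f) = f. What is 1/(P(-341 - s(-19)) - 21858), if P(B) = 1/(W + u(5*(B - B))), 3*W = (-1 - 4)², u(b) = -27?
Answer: -56/1224051 ≈ -4.5750e-5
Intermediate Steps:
W = 25/3 (W = (-1 - 4)²/3 = (⅓)*(-5)² = (⅓)*25 = 25/3 ≈ 8.3333)
P(B) = -3/56 (P(B) = 1/(25/3 - 27) = 1/(-56/3) = -3/56)
1/(P(-341 - s(-19)) - 21858) = 1/(-3/56 - 21858) = 1/(-1224051/56) = -56/1224051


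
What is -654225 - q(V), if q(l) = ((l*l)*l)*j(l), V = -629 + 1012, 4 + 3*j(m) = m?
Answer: -21294897848/3 ≈ -7.0983e+9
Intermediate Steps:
j(m) = -4/3 + m/3
V = 383
q(l) = l**3*(-4/3 + l/3) (q(l) = ((l*l)*l)*(-4/3 + l/3) = (l**2*l)*(-4/3 + l/3) = l**3*(-4/3 + l/3))
-654225 - q(V) = -654225 - 383**3*(-4 + 383)/3 = -654225 - 56181887*379/3 = -654225 - 1*21292935173/3 = -654225 - 21292935173/3 = -21294897848/3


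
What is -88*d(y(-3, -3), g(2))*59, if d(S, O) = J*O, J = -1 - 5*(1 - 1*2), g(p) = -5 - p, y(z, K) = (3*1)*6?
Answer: 145376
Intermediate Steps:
y(z, K) = 18 (y(z, K) = 3*6 = 18)
J = 4 (J = -1 - 5*(1 - 2) = -1 - 5*(-1) = -1 + 5 = 4)
d(S, O) = 4*O
-88*d(y(-3, -3), g(2))*59 = -352*(-5 - 1*2)*59 = -352*(-5 - 2)*59 = -352*(-7)*59 = -88*(-28)*59 = 2464*59 = 145376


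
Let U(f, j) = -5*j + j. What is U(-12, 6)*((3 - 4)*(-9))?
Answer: -216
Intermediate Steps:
U(f, j) = -4*j
U(-12, 6)*((3 - 4)*(-9)) = (-4*6)*((3 - 4)*(-9)) = -(-24)*(-9) = -24*9 = -216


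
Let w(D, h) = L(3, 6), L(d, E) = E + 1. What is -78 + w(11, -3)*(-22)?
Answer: -232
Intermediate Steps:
L(d, E) = 1 + E
w(D, h) = 7 (w(D, h) = 1 + 6 = 7)
-78 + w(11, -3)*(-22) = -78 + 7*(-22) = -78 - 154 = -232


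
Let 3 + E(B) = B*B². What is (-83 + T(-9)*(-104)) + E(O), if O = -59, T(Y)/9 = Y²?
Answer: -281281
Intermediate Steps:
T(Y) = 9*Y²
E(B) = -3 + B³ (E(B) = -3 + B*B² = -3 + B³)
(-83 + T(-9)*(-104)) + E(O) = (-83 + (9*(-9)²)*(-104)) + (-3 + (-59)³) = (-83 + (9*81)*(-104)) + (-3 - 205379) = (-83 + 729*(-104)) - 205382 = (-83 - 75816) - 205382 = -75899 - 205382 = -281281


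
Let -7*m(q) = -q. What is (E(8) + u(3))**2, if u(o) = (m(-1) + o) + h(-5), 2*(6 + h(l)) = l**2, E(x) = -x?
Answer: 361/196 ≈ 1.8418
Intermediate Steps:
m(q) = q/7 (m(q) = -(-1)*q/7 = q/7)
h(l) = -6 + l**2/2
u(o) = 89/14 + o (u(o) = ((1/7)*(-1) + o) + (-6 + (1/2)*(-5)**2) = (-1/7 + o) + (-6 + (1/2)*25) = (-1/7 + o) + (-6 + 25/2) = (-1/7 + o) + 13/2 = 89/14 + o)
(E(8) + u(3))**2 = (-1*8 + (89/14 + 3))**2 = (-8 + 131/14)**2 = (19/14)**2 = 361/196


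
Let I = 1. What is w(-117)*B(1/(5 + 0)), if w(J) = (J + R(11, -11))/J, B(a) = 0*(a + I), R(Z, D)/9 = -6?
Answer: 0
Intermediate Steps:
R(Z, D) = -54 (R(Z, D) = 9*(-6) = -54)
B(a) = 0 (B(a) = 0*(a + 1) = 0*(1 + a) = 0)
w(J) = (-54 + J)/J (w(J) = (J - 54)/J = (-54 + J)/J)
w(-117)*B(1/(5 + 0)) = ((-54 - 117)/(-117))*0 = -1/117*(-171)*0 = (19/13)*0 = 0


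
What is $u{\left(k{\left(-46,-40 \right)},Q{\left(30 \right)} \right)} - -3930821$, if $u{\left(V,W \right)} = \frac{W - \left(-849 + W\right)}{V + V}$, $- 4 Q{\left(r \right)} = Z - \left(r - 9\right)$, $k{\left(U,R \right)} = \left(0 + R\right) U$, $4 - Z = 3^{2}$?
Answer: $\frac{14465422129}{3680} \approx 3.9308 \cdot 10^{6}$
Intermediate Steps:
$Z = -5$ ($Z = 4 - 3^{2} = 4 - 9 = -5$)
$k{\left(U,R \right)} = R U$
$Q{\left(r \right)} = -1 + \frac{r}{4}$ ($Q{\left(r \right)} = - \frac{-5 - \left(r - 9\right)}{4} = - \frac{-5 - \left(-9 + r\right)}{4} = - \frac{4 - r}{4} = -1 + \frac{r}{4}$)
$u{\left(V,W \right)} = \frac{849}{2 V}$
$u{\left(k{\left(-46,-40 \right)},Q{\left(30 \right)} \right)} - -3930821 = \frac{849}{2 \left(\left(-40\right) \left(-46\right)\right)} - -3930821 = \frac{849}{2 \cdot 1840} + 3930821 = \frac{849}{2} \cdot \frac{1}{1840} + 3930821 = \frac{849}{3680} + 3930821 = \frac{14465422129}{3680}$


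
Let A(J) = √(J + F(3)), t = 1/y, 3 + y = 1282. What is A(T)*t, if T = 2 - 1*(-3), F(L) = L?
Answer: 2*√2/1279 ≈ 0.0022114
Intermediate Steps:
y = 1279 (y = -3 + 1282 = 1279)
t = 1/1279 ≈ 0.00078186
T = 5 (T = 2 + 3 = 5)
A(J) = √(3 + J) (A(J) = √(J + 3) = √(3 + J))
A(T)*t = √(3 + 5)*(1/1279) = √8*(1/1279) = (2*√2)*(1/1279) = 2*√2/1279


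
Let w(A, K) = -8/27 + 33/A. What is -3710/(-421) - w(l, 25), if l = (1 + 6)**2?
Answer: 4698251/556983 ≈ 8.4352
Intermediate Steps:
l = 49 (l = 7**2 = 49)
w(A, K) = -8/27 + 33/A (w(A, K) = -8*1/27 + 33/A = -8/27 + 33/A)
-3710/(-421) - w(l, 25) = -3710/(-421) - (-8/27 + 33/49) = -3710*(-1/421) - (-8/27 + 33*(1/49)) = 3710/421 - (-8/27 + 33/49) = 3710/421 - 1*499/1323 = 3710/421 - 499/1323 = 4698251/556983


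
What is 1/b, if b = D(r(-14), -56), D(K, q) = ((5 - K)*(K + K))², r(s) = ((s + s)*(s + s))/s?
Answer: 1/46676224 ≈ 2.1424e-8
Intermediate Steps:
r(s) = 4*s (r(s) = ((2*s)*(2*s))/s = (4*s²)/s = 4*s)
D(K, q) = 4*K²*(5 - K)² (D(K, q) = ((5 - K)*(2*K))² = (2*K*(5 - K))² = 4*K²*(5 - K)²)
b = 46676224 (b = 4*(4*(-14))²*(-5 + 4*(-14))² = 4*(-56)²*(-5 - 56)² = 4*3136*(-61)² = 4*3136*3721 = 46676224)
1/b = 1/46676224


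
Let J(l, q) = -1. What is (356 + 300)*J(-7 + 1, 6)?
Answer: -656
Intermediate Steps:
(356 + 300)*J(-7 + 1, 6) = (356 + 300)*(-1) = 656*(-1) = -656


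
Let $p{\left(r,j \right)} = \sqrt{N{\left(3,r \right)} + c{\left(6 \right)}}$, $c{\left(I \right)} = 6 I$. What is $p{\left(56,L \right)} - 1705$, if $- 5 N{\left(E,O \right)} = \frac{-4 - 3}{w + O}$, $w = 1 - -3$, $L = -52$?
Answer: $-1705 + \frac{\sqrt{32421}}{30} \approx -1699.0$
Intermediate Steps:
$w = 4$ ($w = 1 + 3 = 4$)
$N{\left(E,O \right)} = \frac{7}{5 \left(4 + O\right)}$ ($N{\left(E,O \right)} = - \frac{\left(-4 - 3\right) \frac{1}{4 + O}}{5} = - \frac{\left(-7\right) \frac{1}{4 + O}}{5} = \frac{7}{5 \left(4 + O\right)}$)
$p{\left(r,j \right)} = \sqrt{36 + \frac{7}{5 \left(4 + r\right)}}$ ($p{\left(r,j \right)} = \sqrt{\frac{7}{5 \left(4 + r\right)} + 6 \cdot 6} = \sqrt{\frac{7}{5 \left(4 + r\right)} + 36} = \sqrt{36 + \frac{7}{5 \left(4 + r\right)}}$)
$p{\left(56,L \right)} - 1705 = \frac{\sqrt{5} \sqrt{\frac{727 + 180 \cdot 56}{4 + 56}}}{5} - 1705 = \frac{\sqrt{5} \sqrt{\frac{727 + 10080}{60}}}{5} - 1705 = \frac{\sqrt{5} \sqrt{\frac{1}{60} \cdot 10807}}{5} - 1705 = \frac{\sqrt{5} \sqrt{\frac{10807}{60}}}{5} - 1705 = \frac{\sqrt{5} \frac{\sqrt{162105}}{30}}{5} - 1705 = \frac{\sqrt{32421}}{30} - 1705 = -1705 + \frac{\sqrt{32421}}{30}$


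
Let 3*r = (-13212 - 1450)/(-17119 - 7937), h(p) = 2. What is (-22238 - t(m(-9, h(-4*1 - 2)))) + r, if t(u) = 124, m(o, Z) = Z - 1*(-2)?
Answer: -840446077/37584 ≈ -22362.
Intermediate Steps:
m(o, Z) = 2 + Z (m(o, Z) = Z + 2 = 2 + Z)
r = 7331/37584 (r = ((-13212 - 1450)/(-17119 - 7937))/3 = (-14662/(-25056))/3 = (-14662*(-1/25056))/3 = (1/3)*(7331/12528) = 7331/37584 ≈ 0.19506)
(-22238 - t(m(-9, h(-4*1 - 2)))) + r = (-22238 - 1*124) + 7331/37584 = (-22238 - 124) + 7331/37584 = -22362 + 7331/37584 = -840446077/37584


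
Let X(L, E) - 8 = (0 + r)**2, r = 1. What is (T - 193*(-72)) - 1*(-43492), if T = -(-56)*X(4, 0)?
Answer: 57892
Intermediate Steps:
X(L, E) = 9 (X(L, E) = 8 + (0 + 1)**2 = 8 + 1**2 = 8 + 1 = 9)
T = 504 (T = -(-56)*9 = -4*(-126) = 504)
(T - 193*(-72)) - 1*(-43492) = (504 - 193*(-72)) - 1*(-43492) = (504 + 13896) + 43492 = 14400 + 43492 = 57892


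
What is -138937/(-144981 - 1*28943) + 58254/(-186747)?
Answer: 5271433081/10826595076 ≈ 0.48690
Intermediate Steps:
-138937/(-144981 - 1*28943) + 58254/(-186747) = -138937/(-144981 - 28943) + 58254*(-1/186747) = -138937/(-173924) - 19418/62249 = -138937*(-1/173924) - 19418/62249 = 138937/173924 - 19418/62249 = 5271433081/10826595076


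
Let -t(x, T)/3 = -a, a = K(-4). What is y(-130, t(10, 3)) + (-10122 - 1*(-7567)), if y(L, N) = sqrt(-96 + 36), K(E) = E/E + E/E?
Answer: -2555 + 2*I*sqrt(15) ≈ -2555.0 + 7.746*I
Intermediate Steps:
K(E) = 2 (K(E) = 1 + 1 = 2)
a = 2
t(x, T) = 6 (t(x, T) = -(-3)*2 = -3*(-2) = 6)
y(L, N) = 2*I*sqrt(15) (y(L, N) = sqrt(-60) = 2*I*sqrt(15))
y(-130, t(10, 3)) + (-10122 - 1*(-7567)) = 2*I*sqrt(15) + (-10122 - 1*(-7567)) = 2*I*sqrt(15) + (-10122 + 7567) = 2*I*sqrt(15) - 2555 = -2555 + 2*I*sqrt(15)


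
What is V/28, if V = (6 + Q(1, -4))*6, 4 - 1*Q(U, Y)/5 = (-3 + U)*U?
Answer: 54/7 ≈ 7.7143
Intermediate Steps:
Q(U, Y) = 20 - 5*U*(-3 + U) (Q(U, Y) = 20 - 5*(-3 + U)*U = 20 - 5*U*(-3 + U))
V = 216 (V = (6 + (20 - 5*1² + 15*1))*6 = (6 + (20 - 5*1 + 15))*6 = (6 + (20 - 5 + 15))*6 = (6 + 30)*6 = 36*6 = 216)
V/28 = 216/28 = (1/28)*216 = 54/7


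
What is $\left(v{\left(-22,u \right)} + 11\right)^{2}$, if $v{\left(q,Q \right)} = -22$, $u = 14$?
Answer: $121$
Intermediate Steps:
$\left(v{\left(-22,u \right)} + 11\right)^{2} = \left(-22 + 11\right)^{2} = \left(-11\right)^{2} = 121$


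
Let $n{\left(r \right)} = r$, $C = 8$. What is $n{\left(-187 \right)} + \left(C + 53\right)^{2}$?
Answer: $3534$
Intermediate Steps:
$n{\left(-187 \right)} + \left(C + 53\right)^{2} = -187 + \left(8 + 53\right)^{2} = -187 + 61^{2} = -187 + 3721 = 3534$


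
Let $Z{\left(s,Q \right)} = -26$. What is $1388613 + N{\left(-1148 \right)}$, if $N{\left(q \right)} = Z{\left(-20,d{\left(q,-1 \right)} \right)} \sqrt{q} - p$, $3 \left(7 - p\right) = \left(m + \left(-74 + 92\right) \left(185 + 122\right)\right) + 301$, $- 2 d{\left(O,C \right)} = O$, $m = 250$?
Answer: $\frac{4171895}{3} - 52 i \sqrt{287} \approx 1.3906 \cdot 10^{6} - 880.94 i$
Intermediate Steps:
$d{\left(O,C \right)} = - \frac{O}{2}$
$p = - \frac{6056}{3}$ ($p = 7 - \frac{\left(250 + \left(-74 + 92\right) \left(185 + 122\right)\right) + 301}{3} = 7 - \frac{\left(250 + 18 \cdot 307\right) + 301}{3} = 7 - \frac{\left(250 + 5526\right) + 301}{3} = 7 - \frac{5776 + 301}{3} = 7 - \frac{6077}{3} = - \frac{6056}{3} \approx -2018.7$)
$N{\left(q \right)} = \frac{6056}{3} - 26 \sqrt{q}$ ($N{\left(q \right)} = - 26 \sqrt{q} - - \frac{6056}{3} = - 26 \sqrt{q} + \frac{6056}{3} = \frac{6056}{3} - 26 \sqrt{q}$)
$1388613 + N{\left(-1148 \right)} = 1388613 + \left(\frac{6056}{3} - 26 \sqrt{-1148}\right) = 1388613 + \left(\frac{6056}{3} - 26 \cdot 2 i \sqrt{287}\right) = 1388613 + \left(\frac{6056}{3} - 52 i \sqrt{287}\right) = \frac{4171895}{3} - 52 i \sqrt{287}$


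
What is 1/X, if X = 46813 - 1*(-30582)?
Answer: 1/77395 ≈ 1.2921e-5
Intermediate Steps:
X = 77395 (X = 46813 + 30582 = 77395)
1/X = 1/77395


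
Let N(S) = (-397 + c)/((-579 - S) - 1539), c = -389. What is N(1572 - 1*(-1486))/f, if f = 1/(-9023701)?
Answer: -3546314493/2588 ≈ -1.3703e+6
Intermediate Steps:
f = -1/9023701 ≈ -1.1082e-7
N(S) = -786/(-2118 - S) (N(S) = (-397 - 389)/((-579 - S) - 1539) = -786/(-2118 - S))
N(1572 - 1*(-1486))/f = (786/(2118 + (1572 - 1*(-1486))))/(-1/9023701) = (786/(2118 + (1572 + 1486)))*(-9023701) = (786/(2118 + 3058))*(-9023701) = (786/5176)*(-9023701) = (786*(1/5176))*(-9023701) = (393/2588)*(-9023701) = -3546314493/2588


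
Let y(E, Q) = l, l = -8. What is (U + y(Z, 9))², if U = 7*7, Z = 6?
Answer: 1681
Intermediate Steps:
y(E, Q) = -8
U = 49
(U + y(Z, 9))² = (49 - 8)² = 41² = 1681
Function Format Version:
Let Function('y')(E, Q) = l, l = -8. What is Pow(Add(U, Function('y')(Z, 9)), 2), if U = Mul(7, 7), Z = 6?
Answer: 1681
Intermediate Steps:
Function('y')(E, Q) = -8
U = 49
Pow(Add(U, Function('y')(Z, 9)), 2) = Pow(Add(49, -8), 2) = Pow(41, 2) = 1681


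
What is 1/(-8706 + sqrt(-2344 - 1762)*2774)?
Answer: -4353/105132577754 - I*sqrt(4106)/210265155508 ≈ -4.1405e-8 - 3.0475e-10*I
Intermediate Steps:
1/(-8706 + sqrt(-2344 - 1762)*2774) = (1/2774)/(-8706 + sqrt(-4106)) = (1/2774)/(-8706 + I*sqrt(4106)) = 1/(2774*(-8706 + I*sqrt(4106)))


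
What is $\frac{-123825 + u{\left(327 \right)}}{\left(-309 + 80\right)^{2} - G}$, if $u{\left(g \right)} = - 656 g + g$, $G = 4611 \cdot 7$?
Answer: $- \frac{169005}{10082} \approx -16.763$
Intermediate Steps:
$G = 32277$
$u{\left(g \right)} = - 655 g$
$\frac{-123825 + u{\left(327 \right)}}{\left(-309 + 80\right)^{2} - G} = \frac{-123825 - 214185}{\left(-309 + 80\right)^{2} - 32277} = \frac{-123825 - 214185}{\left(-229\right)^{2} - 32277} = - \frac{338010}{52441 - 32277} = - \frac{338010}{20164} = \left(-338010\right) \frac{1}{20164} = - \frac{169005}{10082}$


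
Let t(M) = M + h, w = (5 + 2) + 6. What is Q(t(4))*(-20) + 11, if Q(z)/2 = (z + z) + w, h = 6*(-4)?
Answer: 1091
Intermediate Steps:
h = -24
w = 13 (w = 7 + 6 = 13)
t(M) = -24 + M (t(M) = M - 24 = -24 + M)
Q(z) = 26 + 4*z (Q(z) = 2*((z + z) + 13) = 2*(2*z + 13) = 2*(13 + 2*z) = 26 + 4*z)
Q(t(4))*(-20) + 11 = (26 + 4*(-24 + 4))*(-20) + 11 = (26 + 4*(-20))*(-20) + 11 = (26 - 80)*(-20) + 11 = -54*(-20) + 11 = 1080 + 11 = 1091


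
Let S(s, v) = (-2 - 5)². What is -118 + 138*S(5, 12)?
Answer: 6644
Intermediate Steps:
S(s, v) = 49 (S(s, v) = (-7)² = 49)
-118 + 138*S(5, 12) = -118 + 138*49 = -118 + 6762 = 6644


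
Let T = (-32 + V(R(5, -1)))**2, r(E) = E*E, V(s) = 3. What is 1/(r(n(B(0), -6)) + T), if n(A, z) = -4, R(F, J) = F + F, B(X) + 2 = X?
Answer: 1/857 ≈ 0.0011669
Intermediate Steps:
B(X) = -2 + X
R(F, J) = 2*F
r(E) = E**2
T = 841 (T = (-32 + 3)**2 = (-29)**2 = 841)
1/(r(n(B(0), -6)) + T) = 1/((-4)**2 + 841) = 1/(16 + 841) = 1/857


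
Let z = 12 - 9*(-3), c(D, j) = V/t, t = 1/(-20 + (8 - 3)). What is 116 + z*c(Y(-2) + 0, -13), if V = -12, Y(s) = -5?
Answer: 7136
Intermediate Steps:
t = -1/15 (t = 1/(-20 + 5) = 1/(-15) = -1/15 ≈ -0.066667)
c(D, j) = 180 (c(D, j) = -12/(-1/15) = -12*(-15) = 180)
z = 39 (z = 12 + 27 = 39)
116 + z*c(Y(-2) + 0, -13) = 116 + 39*180 = 116 + 7020 = 7136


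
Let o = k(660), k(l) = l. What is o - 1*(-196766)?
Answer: 197426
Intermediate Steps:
o = 660
o - 1*(-196766) = 660 - 1*(-196766) = 660 + 196766 = 197426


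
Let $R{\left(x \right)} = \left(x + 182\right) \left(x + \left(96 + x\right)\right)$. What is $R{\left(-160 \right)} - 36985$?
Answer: $-41913$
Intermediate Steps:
$R{\left(x \right)} = \left(96 + 2 x\right) \left(182 + x\right)$ ($R{\left(x \right)} = \left(182 + x\right) \left(96 + 2 x\right) = \left(96 + 2 x\right) \left(182 + x\right)$)
$R{\left(-160 \right)} - 36985 = \left(17472 + 2 \left(-160\right)^{2} + 460 \left(-160\right)\right) - 36985 = \left(17472 + 2 \cdot 25600 - 73600\right) - 36985 = \left(17472 + 51200 - 73600\right) - 36985 = -4928 - 36985 = -41913$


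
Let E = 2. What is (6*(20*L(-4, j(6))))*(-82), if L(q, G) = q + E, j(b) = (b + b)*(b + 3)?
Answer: 19680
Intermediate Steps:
j(b) = 2*b*(3 + b) (j(b) = (2*b)*(3 + b) = 2*b*(3 + b))
L(q, G) = 2 + q (L(q, G) = q + 2 = 2 + q)
(6*(20*L(-4, j(6))))*(-82) = (6*(20*(2 - 4)))*(-82) = (6*(20*(-2)))*(-82) = (6*(-40))*(-82) = -240*(-82) = 19680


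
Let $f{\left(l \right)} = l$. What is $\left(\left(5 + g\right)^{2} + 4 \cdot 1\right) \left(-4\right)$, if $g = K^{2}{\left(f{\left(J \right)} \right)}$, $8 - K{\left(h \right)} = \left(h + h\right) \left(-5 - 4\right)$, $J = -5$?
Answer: $-181117780$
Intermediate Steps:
$K{\left(h \right)} = 8 + 18 h$ ($K{\left(h \right)} = 8 - \left(h + h\right) \left(-5 - 4\right) = 8 - 2 h \left(-9\right) = 8 - - 18 h = 8 + 18 h$)
$g = 6724$ ($g = \left(8 + 18 \left(-5\right)\right)^{2} = \left(8 - 90\right)^{2} = \left(-82\right)^{2} = 6724$)
$\left(\left(5 + g\right)^{2} + 4 \cdot 1\right) \left(-4\right) = \left(\left(5 + 6724\right)^{2} + 4 \cdot 1\right) \left(-4\right) = \left(6729^{2} + 4\right) \left(-4\right) = \left(45279441 + 4\right) \left(-4\right) = 45279445 \left(-4\right) = -181117780$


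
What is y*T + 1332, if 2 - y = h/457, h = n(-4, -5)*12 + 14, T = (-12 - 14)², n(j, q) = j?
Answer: 1249572/457 ≈ 2734.3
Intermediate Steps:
T = 676 (T = (-26)² = 676)
h = -34 (h = -4*12 + 14 = -48 + 14 = -34)
y = 948/457 (y = 2 - (-34)/457 = 2 - 1*(-34/457) = 2 + 34/457 = 948/457 ≈ 2.0744)
y*T + 1332 = (948/457)*676 + 1332 = 640848/457 + 1332 = 1249572/457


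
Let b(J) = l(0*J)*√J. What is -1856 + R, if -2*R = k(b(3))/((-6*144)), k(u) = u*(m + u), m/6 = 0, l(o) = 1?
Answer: -1069055/576 ≈ -1856.0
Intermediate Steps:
m = 0 (m = 6*0 = 0)
b(J) = √J (b(J) = 1*√J = √J)
k(u) = u² (k(u) = u*(0 + u) = u*u = u²)
R = 1/576 (R = -(√3)²/(2*((-6*144))) = -3/(2*(-864)) = -3*(-1)/(2*864) = -½*(-1/288) = 1/576 ≈ 0.0017361)
-1856 + R = -1856 + 1/576 = -1069055/576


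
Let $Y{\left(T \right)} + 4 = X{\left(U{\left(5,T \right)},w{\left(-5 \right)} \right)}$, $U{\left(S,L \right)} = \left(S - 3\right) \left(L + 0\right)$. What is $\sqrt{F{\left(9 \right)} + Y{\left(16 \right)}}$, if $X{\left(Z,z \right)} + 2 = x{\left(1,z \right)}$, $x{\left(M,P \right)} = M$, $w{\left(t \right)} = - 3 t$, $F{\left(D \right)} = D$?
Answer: $2$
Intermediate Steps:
$U{\left(S,L \right)} = L \left(-3 + S\right)$ ($U{\left(S,L \right)} = \left(-3 + S\right) L = L \left(-3 + S\right)$)
$X{\left(Z,z \right)} = -1$ ($X{\left(Z,z \right)} = -2 + 1 = -1$)
$Y{\left(T \right)} = -5$ ($Y{\left(T \right)} = -4 - 1 = -5$)
$\sqrt{F{\left(9 \right)} + Y{\left(16 \right)}} = \sqrt{9 - 5} = \sqrt{4} = 2$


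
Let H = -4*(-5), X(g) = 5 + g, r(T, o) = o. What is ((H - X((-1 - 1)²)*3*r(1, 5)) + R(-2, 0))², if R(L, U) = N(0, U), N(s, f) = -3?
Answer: 13924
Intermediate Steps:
R(L, U) = -3
H = 20
((H - X((-1 - 1)²)*3*r(1, 5)) + R(-2, 0))² = ((20 - (5 + (-1 - 1)²)*3*5) - 3)² = ((20 - (5 + (-2)²)*3*5) - 3)² = ((20 - (5 + 4)*3*5) - 3)² = ((20 - 9*3*5) - 3)² = ((20 - 27*5) - 3)² = ((20 - 1*135) - 3)² = ((20 - 135) - 3)² = (-115 - 3)² = (-118)² = 13924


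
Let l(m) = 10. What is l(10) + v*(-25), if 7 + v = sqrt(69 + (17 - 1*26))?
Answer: 185 - 50*sqrt(15) ≈ -8.6492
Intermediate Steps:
v = -7 + 2*sqrt(15) (v = -7 + sqrt(69 + (17 - 1*26)) = -7 + sqrt(69 + (17 - 26)) = -7 + sqrt(69 - 9) = -7 + sqrt(60) = -7 + 2*sqrt(15) ≈ 0.74597)
l(10) + v*(-25) = 10 + (-7 + 2*sqrt(15))*(-25) = 10 + (175 - 50*sqrt(15)) = 185 - 50*sqrt(15)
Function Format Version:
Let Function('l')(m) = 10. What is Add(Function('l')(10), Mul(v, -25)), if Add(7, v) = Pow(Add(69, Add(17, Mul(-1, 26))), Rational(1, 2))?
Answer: Add(185, Mul(-50, Pow(15, Rational(1, 2)))) ≈ -8.6492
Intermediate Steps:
v = Add(-7, Mul(2, Pow(15, Rational(1, 2)))) (v = Add(-7, Pow(Add(69, Add(17, Mul(-1, 26))), Rational(1, 2))) = Add(-7, Pow(Add(69, Add(17, -26)), Rational(1, 2))) = Add(-7, Pow(Add(69, -9), Rational(1, 2))) = Add(-7, Pow(60, Rational(1, 2))) = Add(-7, Mul(2, Pow(15, Rational(1, 2)))) ≈ 0.74597)
Add(Function('l')(10), Mul(v, -25)) = Add(10, Mul(Add(-7, Mul(2, Pow(15, Rational(1, 2)))), -25)) = Add(10, Add(175, Mul(-50, Pow(15, Rational(1, 2))))) = Add(185, Mul(-50, Pow(15, Rational(1, 2))))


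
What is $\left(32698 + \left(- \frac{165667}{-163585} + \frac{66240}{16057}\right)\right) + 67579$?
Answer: $\frac{263409522048984}{2626684345} \approx 1.0028 \cdot 10^{5}$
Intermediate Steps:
$\left(32698 + \left(- \frac{165667}{-163585} + \frac{66240}{16057}\right)\right) + 67579 = \left(32698 + \left(\left(-165667\right) \left(- \frac{1}{163585}\right) + 66240 \cdot \frac{1}{16057}\right)\right) + 67579 = \left(32698 + \left(\frac{165667}{163585} + \frac{66240}{16057}\right)\right) + 67579 = \left(32698 + \frac{13495985419}{2626684345}\right) + 67579 = \frac{85900820698229}{2626684345} + 67579 = \frac{263409522048984}{2626684345}$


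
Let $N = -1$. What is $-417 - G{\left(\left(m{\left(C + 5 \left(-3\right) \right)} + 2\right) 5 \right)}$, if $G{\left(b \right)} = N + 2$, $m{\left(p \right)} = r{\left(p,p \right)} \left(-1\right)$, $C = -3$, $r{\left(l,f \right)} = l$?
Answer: $-418$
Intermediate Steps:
$m{\left(p \right)} = - p$ ($m{\left(p \right)} = p \left(-1\right) = - p$)
$G{\left(b \right)} = 1$ ($G{\left(b \right)} = -1 + 2 = 1$)
$-417 - G{\left(\left(m{\left(C + 5 \left(-3\right) \right)} + 2\right) 5 \right)} = -417 - 1 = -418$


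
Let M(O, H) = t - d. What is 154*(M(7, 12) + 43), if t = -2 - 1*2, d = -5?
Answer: 6776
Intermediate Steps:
t = -4 (t = -2 - 2 = -4)
M(O, H) = 1 (M(O, H) = -4 - 1*(-5) = -4 + 5 = 1)
154*(M(7, 12) + 43) = 154*(1 + 43) = 154*44 = 6776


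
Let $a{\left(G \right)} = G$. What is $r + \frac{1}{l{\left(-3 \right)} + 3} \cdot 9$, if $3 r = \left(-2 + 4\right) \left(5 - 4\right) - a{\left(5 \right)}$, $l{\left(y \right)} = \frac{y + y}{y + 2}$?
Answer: $0$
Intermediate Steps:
$l{\left(y \right)} = \frac{2 y}{2 + y}$
$r = -1$ ($r = \frac{\left(-2 + 4\right) \left(5 - 4\right) - 5}{3} = \frac{2 \cdot 1 - 5}{3} = \frac{2 - 5}{3} = \frac{1}{3} \left(-3\right) = -1$)
$r + \frac{1}{l{\left(-3 \right)} + 3} \cdot 9 = -1 + \frac{1}{2 \left(-3\right) \frac{1}{2 - 3} + 3} \cdot 9 = -1 + \frac{1}{2 \left(-3\right) \frac{1}{-1} + 3} \cdot 9 = -1 + \frac{1}{2 \left(-3\right) \left(-1\right) + 3} \cdot 9 = -1 + \frac{1}{6 + 3} \cdot 9 = -1 + \frac{1}{9} \cdot 9 = -1 + 1 = 0$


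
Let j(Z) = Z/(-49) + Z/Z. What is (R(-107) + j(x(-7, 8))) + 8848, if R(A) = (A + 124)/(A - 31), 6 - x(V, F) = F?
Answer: 59836381/6762 ≈ 8848.9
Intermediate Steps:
x(V, F) = 6 - F
j(Z) = 1 - Z/49 (j(Z) = Z*(-1/49) + 1 = -Z/49 + 1 = 1 - Z/49)
R(A) = (124 + A)/(-31 + A)
(R(-107) + j(x(-7, 8))) + 8848 = ((124 - 107)/(-31 - 107) + (1 - (6 - 1*8)/49)) + 8848 = (17/(-138) + (1 - (6 - 8)/49)) + 8848 = (-1/138*17 + (1 - 1/49*(-2))) + 8848 = (-17/138 + (1 + 2/49)) + 8848 = (-17/138 + 51/49) + 8848 = 6205/6762 + 8848 = 59836381/6762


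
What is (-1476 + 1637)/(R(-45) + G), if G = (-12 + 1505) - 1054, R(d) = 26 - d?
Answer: 161/510 ≈ 0.31569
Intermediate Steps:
G = 439 (G = 1493 - 1054 = 439)
(-1476 + 1637)/(R(-45) + G) = (-1476 + 1637)/((26 - 1*(-45)) + 439) = 161/((26 + 45) + 439) = 161/(71 + 439) = 161/510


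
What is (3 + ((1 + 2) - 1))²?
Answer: 25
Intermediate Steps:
(3 + ((1 + 2) - 1))² = (3 + (3 - 1))² = (3 + 2)² = 5² = 25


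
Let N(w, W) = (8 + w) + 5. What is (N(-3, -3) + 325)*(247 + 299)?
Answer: 182910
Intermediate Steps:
N(w, W) = 13 + w
(N(-3, -3) + 325)*(247 + 299) = ((13 - 3) + 325)*(247 + 299) = (10 + 325)*546 = 335*546 = 182910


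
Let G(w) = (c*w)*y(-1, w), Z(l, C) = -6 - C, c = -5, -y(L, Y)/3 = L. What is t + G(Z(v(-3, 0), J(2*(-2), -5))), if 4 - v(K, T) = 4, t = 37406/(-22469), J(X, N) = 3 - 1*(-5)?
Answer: 4681084/22469 ≈ 208.34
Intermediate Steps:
y(L, Y) = -3*L
J(X, N) = 8 (J(X, N) = 3 + 5 = 8)
t = -37406/22469 (t = 37406*(-1/22469) = -37406/22469 ≈ -1.6648)
v(K, T) = 0 (v(K, T) = 4 - 1*4 = 4 - 4 = 0)
G(w) = -15*w (G(w) = (-5*w)*(-3*(-1)) = -5*w*3 = -15*w)
t + G(Z(v(-3, 0), J(2*(-2), -5))) = -37406/22469 - 15*(-6 - 1*8) = -37406/22469 - 15*(-6 - 8) = -37406/22469 - 15*(-14) = -37406/22469 + 210 = 4681084/22469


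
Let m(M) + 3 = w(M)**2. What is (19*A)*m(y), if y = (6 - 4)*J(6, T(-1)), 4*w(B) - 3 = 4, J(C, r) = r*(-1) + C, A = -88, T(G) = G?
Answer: -209/2 ≈ -104.50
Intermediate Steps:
J(C, r) = C - r (J(C, r) = -r + C = C - r)
w(B) = 7/4 (w(B) = 3/4 + (1/4)*4 = 3/4 + 1 = 7/4)
y = 14 (y = (6 - 4)*(6 - 1*(-1)) = 2*(6 + 1) = 2*7 = 14)
m(M) = 1/16 (m(M) = -3 + (7/4)**2 = -3 + 49/16 = 1/16)
(19*A)*m(y) = (19*(-88))*(1/16) = -1672*1/16 = -209/2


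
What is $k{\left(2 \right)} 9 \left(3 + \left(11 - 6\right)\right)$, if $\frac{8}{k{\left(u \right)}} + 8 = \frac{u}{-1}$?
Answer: $- \frac{288}{5} \approx -57.6$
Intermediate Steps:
$k{\left(u \right)} = \frac{8}{-8 - u}$ ($k{\left(u \right)} = \frac{8}{-8 + \frac{u}{-1}} = \frac{8}{-8 + u \left(-1\right)} = \frac{8}{-8 - u}$)
$k{\left(2 \right)} 9 \left(3 + \left(11 - 6\right)\right) = - \frac{8}{8 + 2} \cdot 9 \left(3 + \left(11 - 6\right)\right) = - \frac{8}{10} \cdot 9 \left(3 + \left(11 - 6\right)\right) = \left(-8\right) \frac{1}{10} \cdot 9 \left(3 + 5\right) = - \frac{4 \cdot 9 \cdot 8}{5} = \left(- \frac{4}{5}\right) 72 = - \frac{288}{5}$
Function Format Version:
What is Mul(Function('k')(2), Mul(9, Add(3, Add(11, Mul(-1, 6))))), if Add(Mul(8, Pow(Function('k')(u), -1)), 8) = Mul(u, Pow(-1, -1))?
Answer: Rational(-288, 5) ≈ -57.600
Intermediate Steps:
Function('k')(u) = Mul(8, Pow(Add(-8, Mul(-1, u)), -1)) (Function('k')(u) = Mul(8, Pow(Add(-8, Mul(u, Pow(-1, -1))), -1)) = Mul(8, Pow(Add(-8, Mul(u, -1)), -1)) = Mul(8, Pow(Add(-8, Mul(-1, u)), -1)))
Mul(Function('k')(2), Mul(9, Add(3, Add(11, Mul(-1, 6))))) = Mul(Mul(-8, Pow(Add(8, 2), -1)), Mul(9, Add(3, Add(11, Mul(-1, 6))))) = Mul(Mul(-8, Pow(10, -1)), Mul(9, Add(3, Add(11, -6)))) = Mul(Mul(-8, Rational(1, 10)), Mul(9, Add(3, 5))) = Mul(Rational(-4, 5), Mul(9, 8)) = Mul(Rational(-4, 5), 72) = Rational(-288, 5)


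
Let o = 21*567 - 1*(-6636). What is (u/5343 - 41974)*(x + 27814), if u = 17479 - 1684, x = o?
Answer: -266554279781/137 ≈ -1.9457e+9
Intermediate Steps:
o = 18543 (o = 11907 + 6636 = 18543)
x = 18543
u = 15795
(u/5343 - 41974)*(x + 27814) = (15795/5343 - 41974)*(18543 + 27814) = (15795*(1/5343) - 41974)*46357 = (405/137 - 41974)*46357 = -5750033/137*46357 = -266554279781/137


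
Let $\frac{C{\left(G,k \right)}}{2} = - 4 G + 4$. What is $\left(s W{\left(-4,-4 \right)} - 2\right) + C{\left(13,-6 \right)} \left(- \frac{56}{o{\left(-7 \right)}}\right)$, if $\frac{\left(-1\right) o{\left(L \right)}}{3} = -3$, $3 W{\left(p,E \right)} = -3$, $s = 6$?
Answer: $\frac{1768}{3} \approx 589.33$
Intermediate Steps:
$W{\left(p,E \right)} = -1$ ($W{\left(p,E \right)} = \frac{1}{3} \left(-3\right) = -1$)
$o{\left(L \right)} = 9$ ($o{\left(L \right)} = \left(-3\right) \left(-3\right) = 9$)
$C{\left(G,k \right)} = 8 - 8 G$ ($C{\left(G,k \right)} = 2 \left(- 4 G + 4\right) = 2 \left(4 - 4 G\right) = 8 - 8 G$)
$\left(s W{\left(-4,-4 \right)} - 2\right) + C{\left(13,-6 \right)} \left(- \frac{56}{o{\left(-7 \right)}}\right) = \left(6 \left(-1\right) - 2\right) + \left(8 - 104\right) \left(- \frac{56}{9}\right) = \left(-6 - 2\right) + \left(8 - 104\right) \left(\left(-56\right) \frac{1}{9}\right) = -8 - - \frac{1792}{3} = -8 + \frac{1792}{3} = \frac{1768}{3}$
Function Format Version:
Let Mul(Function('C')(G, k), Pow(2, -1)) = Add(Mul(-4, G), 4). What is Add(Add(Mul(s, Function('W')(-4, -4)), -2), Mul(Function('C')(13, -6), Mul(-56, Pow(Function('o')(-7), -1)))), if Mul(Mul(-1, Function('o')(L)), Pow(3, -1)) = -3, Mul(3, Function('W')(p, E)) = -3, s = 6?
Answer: Rational(1768, 3) ≈ 589.33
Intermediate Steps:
Function('W')(p, E) = -1 (Function('W')(p, E) = Mul(Rational(1, 3), -3) = -1)
Function('o')(L) = 9 (Function('o')(L) = Mul(-3, -3) = 9)
Function('C')(G, k) = Add(8, Mul(-8, G)) (Function('C')(G, k) = Mul(2, Add(Mul(-4, G), 4)) = Mul(2, Add(4, Mul(-4, G))) = Add(8, Mul(-8, G)))
Add(Add(Mul(s, Function('W')(-4, -4)), -2), Mul(Function('C')(13, -6), Mul(-56, Pow(Function('o')(-7), -1)))) = Add(Add(Mul(6, -1), -2), Mul(Add(8, Mul(-8, 13)), Mul(-56, Pow(9, -1)))) = Add(Add(-6, -2), Mul(Add(8, -104), Mul(-56, Rational(1, 9)))) = Add(-8, Mul(-96, Rational(-56, 9))) = Add(-8, Rational(1792, 3)) = Rational(1768, 3)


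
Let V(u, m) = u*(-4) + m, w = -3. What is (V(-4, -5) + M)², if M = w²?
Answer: 400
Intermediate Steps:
V(u, m) = m - 4*u (V(u, m) = -4*u + m = m - 4*u)
M = 9 (M = (-3)² = 9)
(V(-4, -5) + M)² = ((-5 - 4*(-4)) + 9)² = ((-5 + 16) + 9)² = (11 + 9)² = 20² = 400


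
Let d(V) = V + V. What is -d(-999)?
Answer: 1998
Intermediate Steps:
d(V) = 2*V
-d(-999) = -2*(-999) = -1*(-1998) = 1998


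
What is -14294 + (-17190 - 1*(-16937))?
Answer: -14547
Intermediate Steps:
-14294 + (-17190 - 1*(-16937)) = -14294 + (-17190 + 16937) = -14294 - 253 = -14547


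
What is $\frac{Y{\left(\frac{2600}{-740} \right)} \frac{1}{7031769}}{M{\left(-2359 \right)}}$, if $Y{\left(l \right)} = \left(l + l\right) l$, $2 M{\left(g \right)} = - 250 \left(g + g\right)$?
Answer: $\frac{676}{113544470320995} \approx 5.9536 \cdot 10^{-12}$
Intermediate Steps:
$M{\left(g \right)} = - 250 g$ ($M{\left(g \right)} = \frac{\left(-250\right) \left(g + g\right)}{2} = \frac{\left(-250\right) 2 g}{2} = \frac{\left(-500\right) g}{2} = - 250 g$)
$Y{\left(l \right)} = 2 l^{2}$ ($Y{\left(l \right)} = 2 l l = 2 l^{2}$)
$\frac{Y{\left(\frac{2600}{-740} \right)} \frac{1}{7031769}}{M{\left(-2359 \right)}} = \frac{2 \left(\frac{2600}{-740}\right)^{2} \cdot \frac{1}{7031769}}{\left(-250\right) \left(-2359\right)} = \frac{2 \left(2600 \left(- \frac{1}{740}\right)\right)^{2} \cdot \frac{1}{7031769}}{589750} = 2 \left(- \frac{130}{37}\right)^{2} \cdot \frac{1}{7031769} \cdot \frac{1}{589750} = 2 \cdot \frac{16900}{1369} \cdot \frac{1}{7031769} \cdot \frac{1}{589750} = \frac{33800}{1369} \cdot \frac{1}{7031769} \cdot \frac{1}{589750} = \frac{33800}{9626491761} \cdot \frac{1}{589750} = \frac{676}{113544470320995}$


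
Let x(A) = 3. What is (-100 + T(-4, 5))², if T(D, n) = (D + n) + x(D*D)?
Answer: 9216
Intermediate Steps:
T(D, n) = 3 + D + n (T(D, n) = (D + n) + 3 = 3 + D + n)
(-100 + T(-4, 5))² = (-100 + (3 - 4 + 5))² = (-100 + 4)² = (-96)² = 9216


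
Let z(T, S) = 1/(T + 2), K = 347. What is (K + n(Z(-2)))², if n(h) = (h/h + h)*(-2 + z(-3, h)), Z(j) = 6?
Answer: 106276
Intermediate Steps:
z(T, S) = 1/(2 + T)
n(h) = -3 - 3*h (n(h) = (h/h + h)*(-2 + 1/(2 - 3)) = (1 + h)*(-2 + 1/(-1)) = (1 + h)*(-2 - 1) = (1 + h)*(-3) = -3 - 3*h)
(K + n(Z(-2)))² = (347 + (-3 - 3*6))² = (347 + (-3 - 18))² = (347 - 21)² = 326² = 106276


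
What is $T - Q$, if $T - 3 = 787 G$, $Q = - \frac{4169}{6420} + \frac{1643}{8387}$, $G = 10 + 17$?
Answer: $\frac{1144328581423}{53844540} \approx 21252.0$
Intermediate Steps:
$G = 27$
$Q = - \frac{24417343}{53844540}$ ($Q = \left(-4169\right) \frac{1}{6420} + 1643 \cdot \frac{1}{8387} = - \frac{4169}{6420} + \frac{1643}{8387} = - \frac{24417343}{53844540} \approx -0.45348$)
$T = 21252$ ($T = 3 + 787 \cdot 27 = 3 + 21249 = 21252$)
$T - Q = 21252 - - \frac{24417343}{53844540} = 21252 + \frac{24417343}{53844540} = \frac{1144328581423}{53844540}$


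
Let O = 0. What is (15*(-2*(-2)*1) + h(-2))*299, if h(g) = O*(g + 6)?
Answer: 17940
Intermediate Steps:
h(g) = 0 (h(g) = 0*(g + 6) = 0*(6 + g) = 0)
(15*(-2*(-2)*1) + h(-2))*299 = (15*(-2*(-2)*1) + 0)*299 = (15*(4*1) + 0)*299 = (15*4 + 0)*299 = (60 + 0)*299 = 60*299 = 17940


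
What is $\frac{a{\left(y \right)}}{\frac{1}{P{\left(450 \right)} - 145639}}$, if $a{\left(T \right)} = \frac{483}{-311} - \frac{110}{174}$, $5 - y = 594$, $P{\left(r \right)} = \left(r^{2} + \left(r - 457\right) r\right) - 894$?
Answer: $- \frac{3122857942}{27057} \approx -1.1542 \cdot 10^{5}$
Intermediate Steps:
$P{\left(r \right)} = -894 + r^{2} + r \left(-457 + r\right)$ ($P{\left(r \right)} = \left(r^{2} + \left(-457 + r\right) r\right) - 894 = \left(r^{2} + r \left(-457 + r\right)\right) - 894 = -894 + r^{2} + r \left(-457 + r\right)$)
$y = -589$ ($y = 5 - 594 = -589$)
$a{\left(T \right)} = - \frac{59126}{27057}$ ($a{\left(T \right)} = 483 \left(- \frac{1}{311}\right) - \frac{55}{87} = - \frac{483}{311} - \frac{55}{87} = - \frac{59126}{27057}$)
$\frac{a{\left(y \right)}}{\frac{1}{P{\left(450 \right)} - 145639}} = - \frac{59126}{27057 \frac{1}{\left(-894 - 205650 + 2 \cdot 450^{2}\right) - 145639}} = - \frac{59126}{27057 \frac{1}{\left(-894 - 205650 + 2 \cdot 202500\right) - 145639}} = - \frac{59126}{27057 \frac{1}{\left(-894 - 205650 + 405000\right) - 145639}} = - \frac{59126}{27057 \frac{1}{198456 - 145639}} = - \frac{59126}{27057 \cdot \frac{1}{52817}} = - \frac{59126 \frac{1}{\frac{1}{52817}}}{27057} = \left(- \frac{59126}{27057}\right) 52817 = - \frac{3122857942}{27057}$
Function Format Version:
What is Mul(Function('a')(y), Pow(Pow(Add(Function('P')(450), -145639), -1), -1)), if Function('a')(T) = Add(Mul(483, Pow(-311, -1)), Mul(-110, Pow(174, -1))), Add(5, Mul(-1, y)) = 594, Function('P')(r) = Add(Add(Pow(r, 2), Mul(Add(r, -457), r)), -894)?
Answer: Rational(-3122857942, 27057) ≈ -1.1542e+5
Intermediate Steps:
Function('P')(r) = Add(-894, Pow(r, 2), Mul(r, Add(-457, r))) (Function('P')(r) = Add(Add(Pow(r, 2), Mul(Add(-457, r), r)), -894) = Add(Add(Pow(r, 2), Mul(r, Add(-457, r))), -894) = Add(-894, Pow(r, 2), Mul(r, Add(-457, r))))
y = -589 (y = Add(5, Mul(-1, 594)) = Add(5, -594) = -589)
Function('a')(T) = Rational(-59126, 27057) (Function('a')(T) = Add(Mul(483, Rational(-1, 311)), Mul(-110, Rational(1, 174))) = Add(Rational(-483, 311), Rational(-55, 87)) = Rational(-59126, 27057))
Mul(Function('a')(y), Pow(Pow(Add(Function('P')(450), -145639), -1), -1)) = Mul(Rational(-59126, 27057), Pow(Pow(Add(Add(-894, Mul(-457, 450), Mul(2, Pow(450, 2))), -145639), -1), -1)) = Mul(Rational(-59126, 27057), Pow(Pow(Add(Add(-894, -205650, Mul(2, 202500)), -145639), -1), -1)) = Mul(Rational(-59126, 27057), Pow(Pow(Add(Add(-894, -205650, 405000), -145639), -1), -1)) = Mul(Rational(-59126, 27057), Pow(Pow(Add(198456, -145639), -1), -1)) = Mul(Rational(-59126, 27057), Pow(Pow(52817, -1), -1)) = Mul(Rational(-59126, 27057), Pow(Rational(1, 52817), -1)) = Mul(Rational(-59126, 27057), 52817) = Rational(-3122857942, 27057)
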